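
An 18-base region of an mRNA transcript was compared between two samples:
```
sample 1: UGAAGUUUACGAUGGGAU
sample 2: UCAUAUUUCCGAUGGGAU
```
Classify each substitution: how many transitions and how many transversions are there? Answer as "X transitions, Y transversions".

1 transition, 3 transversions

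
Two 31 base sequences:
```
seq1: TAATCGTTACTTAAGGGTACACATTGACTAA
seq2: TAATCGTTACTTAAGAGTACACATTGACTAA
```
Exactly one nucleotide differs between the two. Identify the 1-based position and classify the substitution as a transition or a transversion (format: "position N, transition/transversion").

position 16, transition

Position 16 changes G→A. G is a purine and A is a purine, so this is a transition.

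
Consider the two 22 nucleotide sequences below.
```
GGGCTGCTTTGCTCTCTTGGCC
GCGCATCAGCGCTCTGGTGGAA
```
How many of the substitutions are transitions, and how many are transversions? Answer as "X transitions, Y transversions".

1 transition, 9 transversions

Transitions (purine↔purine or pyrimidine↔pyrimidine): 10 T→C.
Transversions (purine↔pyrimidine): 2 G→C, 5 T→A, 6 G→T, 8 T→A, 9 T→G, 16 C→G, 17 T→G, 21 C→A, 22 C→A.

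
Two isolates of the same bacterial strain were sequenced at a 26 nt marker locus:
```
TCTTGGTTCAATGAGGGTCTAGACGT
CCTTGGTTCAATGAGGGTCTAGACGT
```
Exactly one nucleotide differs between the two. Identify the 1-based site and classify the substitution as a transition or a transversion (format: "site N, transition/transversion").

The sequences differ only at site 1: T→C (pyrimidine→pyrimidine), a transition.

site 1, transition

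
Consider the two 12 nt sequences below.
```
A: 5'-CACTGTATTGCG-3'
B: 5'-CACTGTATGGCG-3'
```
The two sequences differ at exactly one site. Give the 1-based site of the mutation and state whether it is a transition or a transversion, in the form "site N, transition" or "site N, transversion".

site 9, transversion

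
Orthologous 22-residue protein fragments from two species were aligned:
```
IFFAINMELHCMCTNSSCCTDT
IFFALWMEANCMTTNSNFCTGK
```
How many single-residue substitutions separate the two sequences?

Comparing position by position, 9 positions differ: 5 (I/L), 6 (N/W), 9 (L/A), 10 (H/N), 13 (C/T), 17 (S/N), 18 (C/F), 21 (D/G), 22 (T/K).

9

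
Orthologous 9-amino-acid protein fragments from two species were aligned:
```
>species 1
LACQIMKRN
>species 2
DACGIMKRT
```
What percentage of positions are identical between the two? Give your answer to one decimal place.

66.7%

3 positions differ (1, 4, 9), so 6 of 9 match: 6/9 = 66.67%.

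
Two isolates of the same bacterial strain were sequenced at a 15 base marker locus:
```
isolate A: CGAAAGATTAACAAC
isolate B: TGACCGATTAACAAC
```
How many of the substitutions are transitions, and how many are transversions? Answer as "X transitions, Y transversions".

1 transition, 2 transversions

Mismatches (1-based):
base 1: C→T (pyrimidine→pyrimidine, transition)
base 4: A→C (purine→pyrimidine, transversion)
base 5: A→C (purine→pyrimidine, transversion)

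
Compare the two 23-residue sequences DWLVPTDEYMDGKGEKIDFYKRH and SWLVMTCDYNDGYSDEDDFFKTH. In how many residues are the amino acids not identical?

12

Comparing position by position, 12 residues differ: 1 (D/S), 5 (P/M), 7 (D/C), 8 (E/D), 10 (M/N), 13 (K/Y), 14 (G/S), 15 (E/D), 16 (K/E), 17 (I/D), 20 (Y/F), 22 (R/T).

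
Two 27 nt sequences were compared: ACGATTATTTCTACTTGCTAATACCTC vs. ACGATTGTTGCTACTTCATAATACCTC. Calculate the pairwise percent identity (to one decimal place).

Mismatches at positions 7, 10, 17, 18 (1-based): 4 of 27.
Identical positions: 23/27 = 85.19% → 85.2%.

85.2%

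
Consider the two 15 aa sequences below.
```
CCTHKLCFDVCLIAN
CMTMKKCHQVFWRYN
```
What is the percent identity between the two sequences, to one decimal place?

9 positions differ (2, 4, 6, 8, 9, 11, 12, 13, 14), so 6 of 15 match: 6/15 = 40%.

40.0%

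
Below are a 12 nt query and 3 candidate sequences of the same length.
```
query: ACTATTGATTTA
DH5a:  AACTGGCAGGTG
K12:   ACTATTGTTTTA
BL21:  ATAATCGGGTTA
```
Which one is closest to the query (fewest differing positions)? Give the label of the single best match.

Hamming distances to query — DH5a: 9; K12: 1; BL21: 5.
Smallest is K12 with 1 mismatch.

K12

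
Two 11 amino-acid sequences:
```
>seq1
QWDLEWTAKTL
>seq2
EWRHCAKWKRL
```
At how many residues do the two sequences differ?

8

Comparing position by position, 8 residues differ: 1 (Q/E), 3 (D/R), 4 (L/H), 5 (E/C), 6 (W/A), 7 (T/K), 8 (A/W), 10 (T/R).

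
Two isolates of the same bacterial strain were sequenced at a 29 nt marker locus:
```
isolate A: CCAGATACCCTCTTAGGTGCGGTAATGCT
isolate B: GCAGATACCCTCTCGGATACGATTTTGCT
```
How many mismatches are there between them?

8

Comparing position by position, 8 sites differ: 1 (C/G), 14 (T/C), 15 (A/G), 17 (G/A), 19 (G/A), 22 (G/A), 24 (A/T), 25 (A/T).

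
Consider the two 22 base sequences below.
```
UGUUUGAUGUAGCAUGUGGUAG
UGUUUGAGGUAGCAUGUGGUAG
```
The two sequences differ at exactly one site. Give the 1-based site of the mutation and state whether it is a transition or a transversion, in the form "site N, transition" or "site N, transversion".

Site 8 changes U→G. U is a pyrimidine and G is a purine, so this is a transversion.

site 8, transversion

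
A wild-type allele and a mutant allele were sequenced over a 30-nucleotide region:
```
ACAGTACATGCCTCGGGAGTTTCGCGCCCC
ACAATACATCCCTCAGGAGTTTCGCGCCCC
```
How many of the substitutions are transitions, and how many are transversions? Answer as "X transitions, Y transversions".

2 transitions, 1 transversion

Transitions (purine↔purine or pyrimidine↔pyrimidine): 4 G→A, 15 G→A.
Transversions (purine↔pyrimidine): 10 G→C.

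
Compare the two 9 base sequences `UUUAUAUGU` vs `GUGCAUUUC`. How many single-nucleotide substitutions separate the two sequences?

7

Comparing position by position, 7 bases differ: 1 (U/G), 3 (U/G), 4 (A/C), 5 (U/A), 6 (A/U), 8 (G/U), 9 (U/C).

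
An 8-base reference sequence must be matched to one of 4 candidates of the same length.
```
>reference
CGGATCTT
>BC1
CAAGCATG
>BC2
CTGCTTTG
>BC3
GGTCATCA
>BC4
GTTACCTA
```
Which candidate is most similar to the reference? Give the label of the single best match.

BC2

Hamming distances to reference — BC1: 6; BC2: 4; BC3: 7; BC4: 5.
Smallest is BC2 with 4 mismatches.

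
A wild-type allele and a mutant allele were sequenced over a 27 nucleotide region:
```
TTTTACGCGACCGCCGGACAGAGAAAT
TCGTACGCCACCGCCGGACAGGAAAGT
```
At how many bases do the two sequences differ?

The sequences differ at bases 2, 3, 9, 22, 23, 26 (1-based) — 6 in total.

6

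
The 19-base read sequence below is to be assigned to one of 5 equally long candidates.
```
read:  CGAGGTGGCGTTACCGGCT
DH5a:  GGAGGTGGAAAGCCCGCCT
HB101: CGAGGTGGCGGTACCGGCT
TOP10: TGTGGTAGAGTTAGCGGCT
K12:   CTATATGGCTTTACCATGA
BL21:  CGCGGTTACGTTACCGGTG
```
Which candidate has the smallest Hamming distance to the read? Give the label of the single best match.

Hamming distances to read — DH5a: 7; HB101: 1; TOP10: 5; K12: 8; BL21: 5.
Smallest is HB101 with 1 mismatch.

HB101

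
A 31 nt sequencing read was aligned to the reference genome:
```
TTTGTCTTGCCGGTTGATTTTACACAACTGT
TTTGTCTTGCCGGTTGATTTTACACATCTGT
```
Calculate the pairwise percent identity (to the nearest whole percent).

97%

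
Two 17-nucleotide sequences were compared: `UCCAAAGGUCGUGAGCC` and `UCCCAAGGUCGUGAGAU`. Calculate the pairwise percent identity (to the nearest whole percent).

82%

Mismatches at positions 4, 16, 17 (1-based): 3 of 17.
Identical positions: 14/17 = 82.35% → 82%.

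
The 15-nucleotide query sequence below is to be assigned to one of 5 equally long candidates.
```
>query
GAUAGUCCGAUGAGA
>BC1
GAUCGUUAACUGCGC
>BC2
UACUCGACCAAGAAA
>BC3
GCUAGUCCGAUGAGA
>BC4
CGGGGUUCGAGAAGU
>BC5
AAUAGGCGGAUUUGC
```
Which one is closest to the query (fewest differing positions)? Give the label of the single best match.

BC3

BC1 differs at 7 positions; BC2 differs at 9 positions; BC3 differs at 1 position; BC4 differs at 8 positions; BC5 differs at 6 positions. The closest is BC3.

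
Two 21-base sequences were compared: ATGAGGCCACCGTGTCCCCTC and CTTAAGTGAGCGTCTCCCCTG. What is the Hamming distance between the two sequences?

Comparing position by position, 8 sites differ: 1 (A/C), 3 (G/T), 5 (G/A), 7 (C/T), 8 (C/G), 10 (C/G), 14 (G/C), 21 (C/G).

8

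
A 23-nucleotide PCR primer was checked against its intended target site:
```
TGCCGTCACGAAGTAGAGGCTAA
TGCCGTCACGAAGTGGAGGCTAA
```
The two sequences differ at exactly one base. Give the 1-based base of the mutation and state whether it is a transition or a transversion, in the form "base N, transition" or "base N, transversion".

base 15, transition

The sequences differ only at base 15: A→G (purine→purine), a transition.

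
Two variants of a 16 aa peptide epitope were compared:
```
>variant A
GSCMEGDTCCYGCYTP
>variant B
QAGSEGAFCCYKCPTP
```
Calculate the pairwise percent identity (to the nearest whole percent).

50%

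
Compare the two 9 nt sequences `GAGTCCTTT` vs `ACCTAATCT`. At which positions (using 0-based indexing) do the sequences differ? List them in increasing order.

Scanning 0-based: 0: G/A; 1: A/C; 2: G/C; 4: C/A; 5: C/A; 7: T/C.

0, 1, 2, 4, 5, 7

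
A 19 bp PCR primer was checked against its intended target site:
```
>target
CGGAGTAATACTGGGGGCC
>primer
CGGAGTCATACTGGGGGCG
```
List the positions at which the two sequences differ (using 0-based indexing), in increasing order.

Differences at position 6 (A→C), position 18 (C→G).

6, 18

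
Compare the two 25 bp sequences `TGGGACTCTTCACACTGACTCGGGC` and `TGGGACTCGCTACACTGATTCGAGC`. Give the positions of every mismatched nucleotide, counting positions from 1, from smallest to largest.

9, 10, 11, 19, 23

Differences at position 9 (T→G), position 10 (T→C), position 11 (C→T), position 19 (C→T), position 23 (G→A).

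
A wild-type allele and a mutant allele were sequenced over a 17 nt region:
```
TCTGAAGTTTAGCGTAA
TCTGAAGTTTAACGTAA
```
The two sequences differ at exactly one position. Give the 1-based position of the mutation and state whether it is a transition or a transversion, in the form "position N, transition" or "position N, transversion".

Position 12 changes G→A. G is a purine and A is a purine, so this is a transition.

position 12, transition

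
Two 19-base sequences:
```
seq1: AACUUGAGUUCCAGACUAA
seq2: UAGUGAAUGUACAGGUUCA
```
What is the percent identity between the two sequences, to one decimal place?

47.4%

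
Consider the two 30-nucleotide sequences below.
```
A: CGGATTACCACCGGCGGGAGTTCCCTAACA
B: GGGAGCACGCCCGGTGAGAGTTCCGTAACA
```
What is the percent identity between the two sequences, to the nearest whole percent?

73%

Mismatches at positions 1, 5, 6, 9, 10, 15, 17, 25 (1-based): 8 of 30.
Identical positions: 22/30 = 73.33% → 73%.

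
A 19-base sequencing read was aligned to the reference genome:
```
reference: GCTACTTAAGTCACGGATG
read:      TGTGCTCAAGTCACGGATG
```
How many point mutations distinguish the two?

The sequences differ at positions 1, 2, 4, 7 (1-based) — 4 in total.

4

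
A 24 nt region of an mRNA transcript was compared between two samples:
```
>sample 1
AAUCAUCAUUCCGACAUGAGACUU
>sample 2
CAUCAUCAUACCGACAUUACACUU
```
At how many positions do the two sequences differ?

Comparing position by position, 4 positions differ: 1 (A/C), 10 (U/A), 18 (G/U), 20 (G/C).

4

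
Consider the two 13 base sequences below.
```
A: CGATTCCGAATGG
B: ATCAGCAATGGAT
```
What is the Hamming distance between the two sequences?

Comparing position by position, 12 positions differ: 1 (C/A), 2 (G/T), 3 (A/C), 4 (T/A), 5 (T/G), 7 (C/A), 8 (G/A), 9 (A/T), 10 (A/G), 11 (T/G), 12 (G/A), 13 (G/T).

12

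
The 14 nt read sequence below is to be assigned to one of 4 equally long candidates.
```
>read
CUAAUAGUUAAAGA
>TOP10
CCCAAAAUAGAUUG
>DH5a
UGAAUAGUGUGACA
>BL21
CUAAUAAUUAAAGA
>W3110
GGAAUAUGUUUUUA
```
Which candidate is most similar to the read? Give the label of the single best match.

Hamming distances to read — TOP10: 9; DH5a: 6; BL21: 1; W3110: 8.
Smallest is BL21 with 1 mismatch.

BL21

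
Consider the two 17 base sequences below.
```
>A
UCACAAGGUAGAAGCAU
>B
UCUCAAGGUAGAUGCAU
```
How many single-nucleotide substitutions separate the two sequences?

Mismatches (1-based): position 3: A→U; position 13: A→U.

2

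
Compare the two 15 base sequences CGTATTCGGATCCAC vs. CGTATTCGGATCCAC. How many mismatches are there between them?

0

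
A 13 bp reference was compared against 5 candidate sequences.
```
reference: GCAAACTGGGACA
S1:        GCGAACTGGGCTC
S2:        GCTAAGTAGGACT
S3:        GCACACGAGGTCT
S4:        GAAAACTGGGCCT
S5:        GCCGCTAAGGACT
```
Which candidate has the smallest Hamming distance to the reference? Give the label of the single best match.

Hamming distances to reference — S1: 4; S2: 4; S3: 5; S4: 3; S5: 7.
Smallest is S4 with 3 mismatches.

S4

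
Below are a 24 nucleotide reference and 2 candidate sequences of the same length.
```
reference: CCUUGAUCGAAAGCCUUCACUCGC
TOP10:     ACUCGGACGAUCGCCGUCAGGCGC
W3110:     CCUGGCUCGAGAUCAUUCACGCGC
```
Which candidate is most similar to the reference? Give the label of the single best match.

W3110

TOP10 differs at 9 bases; W3110 differs at 6 bases. The closest is W3110.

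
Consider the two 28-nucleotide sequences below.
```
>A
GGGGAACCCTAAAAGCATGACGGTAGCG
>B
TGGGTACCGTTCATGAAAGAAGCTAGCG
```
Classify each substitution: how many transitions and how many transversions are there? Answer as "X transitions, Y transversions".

Transitions (purine↔purine or pyrimidine↔pyrimidine): none.
Transversions (purine↔pyrimidine): 1 G→T, 5 A→T, 9 C→G, 11 A→T, 12 A→C, 14 A→T, 16 C→A, 18 T→A, 21 C→A, 23 G→C.

0 transitions, 10 transversions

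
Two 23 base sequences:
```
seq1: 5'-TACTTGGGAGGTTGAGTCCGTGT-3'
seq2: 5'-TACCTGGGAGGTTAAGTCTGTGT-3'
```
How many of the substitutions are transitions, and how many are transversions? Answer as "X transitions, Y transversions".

3 transitions, 0 transversions

Transitions (purine↔purine or pyrimidine↔pyrimidine): 4 T→C, 14 G→A, 19 C→T.
Transversions (purine↔pyrimidine): none.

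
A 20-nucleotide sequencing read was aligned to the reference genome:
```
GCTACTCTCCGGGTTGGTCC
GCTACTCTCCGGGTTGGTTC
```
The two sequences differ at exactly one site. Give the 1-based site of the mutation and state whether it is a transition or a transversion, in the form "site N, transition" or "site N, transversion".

site 19, transition

The sequences differ only at site 19: C→T (pyrimidine→pyrimidine), a transition.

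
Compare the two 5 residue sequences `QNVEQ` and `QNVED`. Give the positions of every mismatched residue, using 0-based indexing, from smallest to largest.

Differences at position 4 (Q→D).

4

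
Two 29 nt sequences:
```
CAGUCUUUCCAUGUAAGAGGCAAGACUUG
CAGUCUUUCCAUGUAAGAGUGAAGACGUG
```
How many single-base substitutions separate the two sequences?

3

The sequences differ at bases 20, 21, 27 (1-based) — 3 in total.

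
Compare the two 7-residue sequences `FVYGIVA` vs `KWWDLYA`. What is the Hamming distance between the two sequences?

6

The sequences differ at positions 1, 2, 3, 4, 5, 6 (1-based) — 6 in total.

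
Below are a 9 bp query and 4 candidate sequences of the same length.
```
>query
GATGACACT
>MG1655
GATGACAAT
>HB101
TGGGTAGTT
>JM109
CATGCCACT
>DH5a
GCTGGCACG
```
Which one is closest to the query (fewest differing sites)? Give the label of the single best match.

MG1655

MG1655 differs at 1 site; HB101 differs at 7 sites; JM109 differs at 2 sites; DH5a differs at 3 sites. The closest is MG1655.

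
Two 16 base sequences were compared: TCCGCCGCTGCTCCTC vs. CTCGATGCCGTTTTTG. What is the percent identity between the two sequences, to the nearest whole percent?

Mismatches at positions 1, 2, 5, 6, 9, 11, 13, 14, 16 (1-based): 9 of 16.
Identical positions: 7/16 = 43.75% → 44%.

44%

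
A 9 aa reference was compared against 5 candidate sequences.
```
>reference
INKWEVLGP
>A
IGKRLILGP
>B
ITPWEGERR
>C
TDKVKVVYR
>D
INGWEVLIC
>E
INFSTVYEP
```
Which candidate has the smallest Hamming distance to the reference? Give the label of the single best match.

Hamming distances to reference — A: 4; B: 6; C: 7; D: 3; E: 5.
Smallest is D with 3 mismatches.

D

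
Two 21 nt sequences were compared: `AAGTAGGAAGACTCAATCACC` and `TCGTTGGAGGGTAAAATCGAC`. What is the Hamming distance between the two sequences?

10

Comparing position by position, 10 sites differ: 1 (A/T), 2 (A/C), 5 (A/T), 9 (A/G), 11 (A/G), 12 (C/T), 13 (T/A), 14 (C/A), 19 (A/G), 20 (C/A).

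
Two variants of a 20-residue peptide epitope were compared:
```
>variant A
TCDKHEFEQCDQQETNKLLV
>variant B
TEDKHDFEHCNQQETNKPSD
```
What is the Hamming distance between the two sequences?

Comparing position by position, 7 positions differ: 2 (C/E), 6 (E/D), 9 (Q/H), 11 (D/N), 18 (L/P), 19 (L/S), 20 (V/D).

7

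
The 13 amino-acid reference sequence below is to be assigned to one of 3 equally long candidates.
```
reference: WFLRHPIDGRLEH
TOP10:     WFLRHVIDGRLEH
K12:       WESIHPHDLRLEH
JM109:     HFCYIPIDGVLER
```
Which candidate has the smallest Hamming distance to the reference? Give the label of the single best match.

Hamming distances to reference — TOP10: 1; K12: 5; JM109: 6.
Smallest is TOP10 with 1 mismatch.

TOP10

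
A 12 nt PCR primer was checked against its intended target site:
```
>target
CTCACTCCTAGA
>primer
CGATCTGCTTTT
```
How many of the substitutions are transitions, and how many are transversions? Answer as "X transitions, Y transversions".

0 transitions, 7 transversions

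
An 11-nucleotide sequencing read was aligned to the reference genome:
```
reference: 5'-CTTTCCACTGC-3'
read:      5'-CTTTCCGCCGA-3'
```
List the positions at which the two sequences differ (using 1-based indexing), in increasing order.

Differences at position 7 (A→G), position 9 (T→C), position 11 (C→A).

7, 9, 11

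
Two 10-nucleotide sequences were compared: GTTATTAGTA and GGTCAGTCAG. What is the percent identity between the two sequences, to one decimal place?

Mismatches at positions 2, 4, 5, 6, 7, 8, 9, 10 (1-based): 8 of 10.
Identical positions: 2/10 = 20% → 20.0%.

20.0%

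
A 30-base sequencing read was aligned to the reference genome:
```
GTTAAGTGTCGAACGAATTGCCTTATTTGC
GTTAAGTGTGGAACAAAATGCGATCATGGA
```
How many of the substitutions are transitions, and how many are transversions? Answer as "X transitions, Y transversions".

Mismatches (1-based):
base 10: C→G (pyrimidine→purine, transversion)
base 15: G→A (purine→purine, transition)
base 18: T→A (pyrimidine→purine, transversion)
base 22: C→G (pyrimidine→purine, transversion)
base 23: T→A (pyrimidine→purine, transversion)
base 25: A→C (purine→pyrimidine, transversion)
base 26: T→A (pyrimidine→purine, transversion)
base 28: T→G (pyrimidine→purine, transversion)
base 30: C→A (pyrimidine→purine, transversion)

1 transition, 8 transversions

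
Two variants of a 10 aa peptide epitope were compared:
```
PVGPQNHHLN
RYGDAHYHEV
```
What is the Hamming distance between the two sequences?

The sequences differ at positions 1, 2, 4, 5, 6, 7, 9, 10 (1-based) — 8 in total.

8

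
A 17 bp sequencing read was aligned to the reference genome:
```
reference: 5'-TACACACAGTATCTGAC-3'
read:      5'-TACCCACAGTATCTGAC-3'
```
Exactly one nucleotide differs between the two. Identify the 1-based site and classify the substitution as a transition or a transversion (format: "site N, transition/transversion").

site 4, transversion

Site 4 changes A→C. A is a purine and C is a pyrimidine, so this is a transversion.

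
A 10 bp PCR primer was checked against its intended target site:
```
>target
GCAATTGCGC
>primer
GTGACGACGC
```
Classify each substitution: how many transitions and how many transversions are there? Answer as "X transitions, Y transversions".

Mismatches (1-based):
position 2: C→T (pyrimidine→pyrimidine, transition)
position 3: A→G (purine→purine, transition)
position 5: T→C (pyrimidine→pyrimidine, transition)
position 6: T→G (pyrimidine→purine, transversion)
position 7: G→A (purine→purine, transition)

4 transitions, 1 transversion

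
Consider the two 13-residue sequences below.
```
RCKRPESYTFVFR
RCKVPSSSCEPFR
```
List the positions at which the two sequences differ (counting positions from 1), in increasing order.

Scanning 1-based: 4: R/V; 6: E/S; 8: Y/S; 9: T/C; 10: F/E; 11: V/P.

4, 6, 8, 9, 10, 11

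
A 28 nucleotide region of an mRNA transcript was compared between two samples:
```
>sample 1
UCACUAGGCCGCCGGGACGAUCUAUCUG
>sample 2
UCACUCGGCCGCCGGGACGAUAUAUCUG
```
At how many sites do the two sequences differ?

2

Mismatches (1-based): site 6: A→C; site 22: C→A.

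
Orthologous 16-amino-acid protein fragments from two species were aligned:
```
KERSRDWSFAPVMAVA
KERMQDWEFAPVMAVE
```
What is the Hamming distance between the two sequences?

4

Comparing position by position, 4 residues differ: 4 (S/M), 5 (R/Q), 8 (S/E), 16 (A/E).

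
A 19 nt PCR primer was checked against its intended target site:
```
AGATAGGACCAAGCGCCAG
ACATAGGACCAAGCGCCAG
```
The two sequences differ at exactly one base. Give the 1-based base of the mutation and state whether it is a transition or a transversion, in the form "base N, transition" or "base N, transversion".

base 2, transversion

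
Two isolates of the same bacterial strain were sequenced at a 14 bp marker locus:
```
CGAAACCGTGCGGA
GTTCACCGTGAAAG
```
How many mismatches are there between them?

Comparing position by position, 8 bases differ: 1 (C/G), 2 (G/T), 3 (A/T), 4 (A/C), 11 (C/A), 12 (G/A), 13 (G/A), 14 (A/G).

8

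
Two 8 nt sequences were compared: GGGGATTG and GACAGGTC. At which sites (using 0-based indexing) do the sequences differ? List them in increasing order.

Scanning 0-based: 1: G/A; 2: G/C; 3: G/A; 4: A/G; 5: T/G; 7: G/C.

1, 2, 3, 4, 5, 7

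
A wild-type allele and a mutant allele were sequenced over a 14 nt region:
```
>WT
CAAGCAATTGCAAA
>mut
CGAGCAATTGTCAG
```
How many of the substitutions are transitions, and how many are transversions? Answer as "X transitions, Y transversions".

3 transitions, 1 transversion

Transitions (purine↔purine or pyrimidine↔pyrimidine): 2 A→G, 11 C→T, 14 A→G.
Transversions (purine↔pyrimidine): 12 A→C.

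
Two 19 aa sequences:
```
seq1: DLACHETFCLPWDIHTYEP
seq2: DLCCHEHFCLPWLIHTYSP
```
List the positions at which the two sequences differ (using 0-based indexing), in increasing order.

Scanning 0-based: 2: A/C; 6: T/H; 12: D/L; 17: E/S.

2, 6, 12, 17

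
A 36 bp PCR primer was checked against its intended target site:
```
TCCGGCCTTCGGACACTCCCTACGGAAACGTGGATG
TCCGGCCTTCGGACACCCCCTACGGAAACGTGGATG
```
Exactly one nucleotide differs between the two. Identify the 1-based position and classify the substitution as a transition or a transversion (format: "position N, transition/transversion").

position 17, transition

Position 17 changes T→C. T is a pyrimidine and C is a pyrimidine, so this is a transition.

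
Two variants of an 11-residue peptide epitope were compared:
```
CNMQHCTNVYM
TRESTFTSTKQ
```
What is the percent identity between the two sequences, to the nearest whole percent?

10 positions differ (1, 2, 3, 4, 5, 6, 8, 9, 10, 11), so 1 of 11 match: 1/11 = 9.091%.

9%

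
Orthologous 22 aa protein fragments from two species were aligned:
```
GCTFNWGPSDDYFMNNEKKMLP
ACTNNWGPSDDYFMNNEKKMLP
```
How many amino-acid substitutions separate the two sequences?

2

Mismatches (1-based): position 1: G→A; position 4: F→N.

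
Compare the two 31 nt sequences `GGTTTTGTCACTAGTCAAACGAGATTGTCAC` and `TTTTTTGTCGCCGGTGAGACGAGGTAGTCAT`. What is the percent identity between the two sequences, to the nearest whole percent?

Mismatches at positions 1, 2, 10, 12, 13, 16, 18, 24, 26, 31 (1-based): 10 of 31.
Identical positions: 21/31 = 67.74% → 68%.

68%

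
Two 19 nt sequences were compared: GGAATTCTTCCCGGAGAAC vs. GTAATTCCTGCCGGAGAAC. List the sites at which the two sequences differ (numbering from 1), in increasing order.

Differences at site 2 (G→T), site 8 (T→C), site 10 (C→G).

2, 8, 10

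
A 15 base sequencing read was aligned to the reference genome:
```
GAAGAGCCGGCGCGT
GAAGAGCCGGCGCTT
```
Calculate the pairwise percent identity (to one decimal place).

Mismatch at position 14 (1-based): 1 of 15.
Identical positions: 14/15 = 93.33% → 93.3%.

93.3%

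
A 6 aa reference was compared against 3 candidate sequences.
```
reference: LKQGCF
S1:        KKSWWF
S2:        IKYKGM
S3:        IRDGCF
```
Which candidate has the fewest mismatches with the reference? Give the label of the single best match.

S3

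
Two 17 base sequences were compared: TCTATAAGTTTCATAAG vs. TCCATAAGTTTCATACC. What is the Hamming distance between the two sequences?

3

Comparing position by position, 3 positions differ: 3 (T/C), 16 (A/C), 17 (G/C).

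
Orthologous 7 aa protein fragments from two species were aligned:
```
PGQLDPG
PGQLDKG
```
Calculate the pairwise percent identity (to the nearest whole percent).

86%

Mismatch at position 6 (1-based): 1 of 7.
Identical positions: 6/7 = 85.71% → 86%.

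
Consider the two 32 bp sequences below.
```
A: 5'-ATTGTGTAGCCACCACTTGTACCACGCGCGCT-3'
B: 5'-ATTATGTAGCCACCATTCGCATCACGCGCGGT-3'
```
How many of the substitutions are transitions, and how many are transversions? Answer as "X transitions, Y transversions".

Transitions (purine↔purine or pyrimidine↔pyrimidine): 4 G→A, 16 C→T, 18 T→C, 20 T→C, 22 C→T.
Transversions (purine↔pyrimidine): 31 C→G.

5 transitions, 1 transversion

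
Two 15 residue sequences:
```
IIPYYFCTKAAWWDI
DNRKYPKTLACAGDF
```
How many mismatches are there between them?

The sequences differ at residues 1, 2, 3, 4, 6, 7, 9, 11, 12, 13, 15 (1-based) — 11 in total.

11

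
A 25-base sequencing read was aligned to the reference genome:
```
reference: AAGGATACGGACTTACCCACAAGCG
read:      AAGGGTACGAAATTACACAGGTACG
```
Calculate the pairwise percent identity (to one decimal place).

68.0%

Mismatches at positions 5, 10, 12, 17, 20, 21, 22, 23 (1-based): 8 of 25.
Identical positions: 17/25 = 68% → 68.0%.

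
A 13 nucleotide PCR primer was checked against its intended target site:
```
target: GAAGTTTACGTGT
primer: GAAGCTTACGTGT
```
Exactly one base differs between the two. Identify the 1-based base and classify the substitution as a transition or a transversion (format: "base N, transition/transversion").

base 5, transition

Base 5 changes T→C. T is a pyrimidine and C is a pyrimidine, so this is a transition.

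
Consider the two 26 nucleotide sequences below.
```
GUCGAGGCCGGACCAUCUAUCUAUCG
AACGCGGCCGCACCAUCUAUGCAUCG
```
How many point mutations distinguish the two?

6

Mismatches (1-based): position 1: G→A; position 2: U→A; position 5: A→C; position 11: G→C; position 21: C→G; position 22: U→C.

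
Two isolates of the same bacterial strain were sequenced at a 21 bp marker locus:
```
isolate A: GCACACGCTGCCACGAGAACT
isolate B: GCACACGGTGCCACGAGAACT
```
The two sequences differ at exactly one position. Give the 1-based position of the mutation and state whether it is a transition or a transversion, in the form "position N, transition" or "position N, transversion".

position 8, transversion

The sequences differ only at position 8: C→G (pyrimidine→purine), a transversion.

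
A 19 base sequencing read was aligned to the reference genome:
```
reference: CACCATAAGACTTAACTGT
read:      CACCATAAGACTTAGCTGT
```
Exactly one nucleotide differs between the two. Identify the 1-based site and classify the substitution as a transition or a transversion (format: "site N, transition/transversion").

Site 15 changes A→G. A is a purine and G is a purine, so this is a transition.

site 15, transition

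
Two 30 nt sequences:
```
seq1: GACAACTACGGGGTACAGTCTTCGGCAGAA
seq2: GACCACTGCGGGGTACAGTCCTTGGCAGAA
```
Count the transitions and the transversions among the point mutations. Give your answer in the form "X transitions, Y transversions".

3 transitions, 1 transversion

Mismatches (1-based):
site 4: A→C (purine→pyrimidine, transversion)
site 8: A→G (purine→purine, transition)
site 21: T→C (pyrimidine→pyrimidine, transition)
site 23: C→T (pyrimidine→pyrimidine, transition)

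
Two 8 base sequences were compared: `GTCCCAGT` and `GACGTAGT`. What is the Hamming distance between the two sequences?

3

The sequences differ at bases 2, 4, 5 (1-based) — 3 in total.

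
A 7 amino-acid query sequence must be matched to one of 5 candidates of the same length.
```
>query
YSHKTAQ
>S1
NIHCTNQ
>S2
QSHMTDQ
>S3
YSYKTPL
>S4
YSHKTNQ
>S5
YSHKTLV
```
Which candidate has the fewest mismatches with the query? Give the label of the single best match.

S4

Hamming distances to query — S1: 4; S2: 3; S3: 3; S4: 1; S5: 2.
Smallest is S4 with 1 mismatch.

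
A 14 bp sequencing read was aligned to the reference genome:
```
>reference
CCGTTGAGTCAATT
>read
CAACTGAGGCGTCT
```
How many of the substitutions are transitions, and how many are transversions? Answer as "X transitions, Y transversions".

Mismatches (1-based):
base 2: C→A (pyrimidine→purine, transversion)
base 3: G→A (purine→purine, transition)
base 4: T→C (pyrimidine→pyrimidine, transition)
base 9: T→G (pyrimidine→purine, transversion)
base 11: A→G (purine→purine, transition)
base 12: A→T (purine→pyrimidine, transversion)
base 13: T→C (pyrimidine→pyrimidine, transition)

4 transitions, 3 transversions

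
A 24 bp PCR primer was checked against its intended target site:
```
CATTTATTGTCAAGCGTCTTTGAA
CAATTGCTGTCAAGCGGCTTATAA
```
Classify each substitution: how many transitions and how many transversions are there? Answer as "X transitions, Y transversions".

Mismatches (1-based):
site 3: T→A (pyrimidine→purine, transversion)
site 6: A→G (purine→purine, transition)
site 7: T→C (pyrimidine→pyrimidine, transition)
site 17: T→G (pyrimidine→purine, transversion)
site 21: T→A (pyrimidine→purine, transversion)
site 22: G→T (purine→pyrimidine, transversion)

2 transitions, 4 transversions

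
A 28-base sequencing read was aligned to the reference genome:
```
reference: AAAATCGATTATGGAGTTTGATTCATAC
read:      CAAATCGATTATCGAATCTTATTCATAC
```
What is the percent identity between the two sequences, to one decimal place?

5 positions differ (1, 13, 16, 18, 20), so 23 of 28 match: 23/28 = 82.14%.

82.1%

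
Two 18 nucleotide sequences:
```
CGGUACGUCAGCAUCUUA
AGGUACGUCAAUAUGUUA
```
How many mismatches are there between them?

Mismatches (1-based): position 1: C→A; position 11: G→A; position 12: C→U; position 15: C→G.

4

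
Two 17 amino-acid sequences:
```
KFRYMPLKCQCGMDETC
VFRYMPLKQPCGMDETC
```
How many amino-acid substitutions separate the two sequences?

3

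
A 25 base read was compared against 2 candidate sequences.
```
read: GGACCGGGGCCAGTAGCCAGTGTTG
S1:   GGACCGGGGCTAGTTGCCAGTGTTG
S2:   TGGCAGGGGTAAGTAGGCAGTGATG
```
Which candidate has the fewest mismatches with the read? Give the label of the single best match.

Hamming distances to read — S1: 2; S2: 7.
Smallest is S1 with 2 mismatches.

S1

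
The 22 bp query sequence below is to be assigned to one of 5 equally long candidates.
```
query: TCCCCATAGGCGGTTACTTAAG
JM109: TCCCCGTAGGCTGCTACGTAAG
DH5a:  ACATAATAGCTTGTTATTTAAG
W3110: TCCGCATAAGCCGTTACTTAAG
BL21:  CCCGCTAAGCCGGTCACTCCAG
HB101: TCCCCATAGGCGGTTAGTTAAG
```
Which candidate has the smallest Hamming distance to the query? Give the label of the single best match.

JM109 differs at 4 positions; DH5a differs at 8 positions; W3110 differs at 3 positions; BL21 differs at 8 positions; HB101 differs at 1 position. The closest is HB101.

HB101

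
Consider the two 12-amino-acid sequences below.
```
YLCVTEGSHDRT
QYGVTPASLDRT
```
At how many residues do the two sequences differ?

6

Mismatches (1-based): residue 1: Y→Q; residue 2: L→Y; residue 3: C→G; residue 6: E→P; residue 7: G→A; residue 9: H→L.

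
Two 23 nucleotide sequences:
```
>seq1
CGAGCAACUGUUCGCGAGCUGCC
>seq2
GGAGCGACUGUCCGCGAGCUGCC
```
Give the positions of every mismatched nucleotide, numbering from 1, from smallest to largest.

1, 6, 12

Differences at position 1 (C→G), position 6 (A→G), position 12 (U→C).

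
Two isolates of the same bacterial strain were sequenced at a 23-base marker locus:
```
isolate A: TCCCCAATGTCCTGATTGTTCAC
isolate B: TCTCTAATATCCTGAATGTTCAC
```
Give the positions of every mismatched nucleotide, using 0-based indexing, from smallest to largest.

2, 4, 8, 15

Differences at position 2 (C→T), position 4 (C→T), position 8 (G→A), position 15 (T→A).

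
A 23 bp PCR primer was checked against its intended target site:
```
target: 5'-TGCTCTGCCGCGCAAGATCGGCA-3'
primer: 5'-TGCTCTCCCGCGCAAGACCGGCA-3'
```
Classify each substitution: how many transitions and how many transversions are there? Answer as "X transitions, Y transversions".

1 transition, 1 transversion

Transitions (purine↔purine or pyrimidine↔pyrimidine): 18 T→C.
Transversions (purine↔pyrimidine): 7 G→C.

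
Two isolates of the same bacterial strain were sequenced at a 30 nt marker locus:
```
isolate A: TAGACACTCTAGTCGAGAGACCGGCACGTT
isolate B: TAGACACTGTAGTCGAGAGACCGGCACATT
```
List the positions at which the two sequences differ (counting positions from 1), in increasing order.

Scanning 1-based: 9: C/G; 28: G/A.

9, 28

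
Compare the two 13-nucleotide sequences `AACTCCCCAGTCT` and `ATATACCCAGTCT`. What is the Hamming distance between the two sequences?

3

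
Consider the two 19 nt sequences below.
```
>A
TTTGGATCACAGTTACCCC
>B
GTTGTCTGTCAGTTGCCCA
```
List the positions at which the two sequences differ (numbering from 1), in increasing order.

1, 5, 6, 8, 9, 15, 19

Differences at position 1 (T→G), position 5 (G→T), position 6 (A→C), position 8 (C→G), position 9 (A→T), position 15 (A→G), position 19 (C→A).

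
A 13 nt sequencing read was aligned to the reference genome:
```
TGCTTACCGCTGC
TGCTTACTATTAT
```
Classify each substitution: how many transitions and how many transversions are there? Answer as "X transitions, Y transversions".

Mismatches (1-based):
base 8: C→T (pyrimidine→pyrimidine, transition)
base 9: G→A (purine→purine, transition)
base 10: C→T (pyrimidine→pyrimidine, transition)
base 12: G→A (purine→purine, transition)
base 13: C→T (pyrimidine→pyrimidine, transition)

5 transitions, 0 transversions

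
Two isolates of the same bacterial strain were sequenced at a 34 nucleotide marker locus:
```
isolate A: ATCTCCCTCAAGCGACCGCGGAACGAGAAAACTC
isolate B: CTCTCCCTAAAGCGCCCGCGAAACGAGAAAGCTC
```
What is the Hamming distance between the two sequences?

5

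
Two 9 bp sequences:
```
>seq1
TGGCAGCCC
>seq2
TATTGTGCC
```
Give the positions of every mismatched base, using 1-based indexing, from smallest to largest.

Scanning 1-based: 2: G/A; 3: G/T; 4: C/T; 5: A/G; 6: G/T; 7: C/G.

2, 3, 4, 5, 6, 7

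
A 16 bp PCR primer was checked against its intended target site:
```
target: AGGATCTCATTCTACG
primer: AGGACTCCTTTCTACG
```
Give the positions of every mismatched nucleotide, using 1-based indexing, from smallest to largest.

5, 6, 7, 9

Scanning 1-based: 5: T/C; 6: C/T; 7: T/C; 9: A/T.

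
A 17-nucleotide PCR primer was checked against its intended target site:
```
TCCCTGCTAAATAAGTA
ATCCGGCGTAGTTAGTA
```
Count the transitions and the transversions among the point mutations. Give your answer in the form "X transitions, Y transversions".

2 transitions, 5 transversions

Mismatches (1-based):
base 1: T→A (pyrimidine→purine, transversion)
base 2: C→T (pyrimidine→pyrimidine, transition)
base 5: T→G (pyrimidine→purine, transversion)
base 8: T→G (pyrimidine→purine, transversion)
base 9: A→T (purine→pyrimidine, transversion)
base 11: A→G (purine→purine, transition)
base 13: A→T (purine→pyrimidine, transversion)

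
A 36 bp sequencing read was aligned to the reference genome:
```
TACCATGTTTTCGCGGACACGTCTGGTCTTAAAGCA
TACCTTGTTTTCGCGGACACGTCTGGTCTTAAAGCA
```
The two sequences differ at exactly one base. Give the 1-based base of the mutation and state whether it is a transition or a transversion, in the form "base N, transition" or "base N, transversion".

The sequences differ only at base 5: A→T (purine→pyrimidine), a transversion.

base 5, transversion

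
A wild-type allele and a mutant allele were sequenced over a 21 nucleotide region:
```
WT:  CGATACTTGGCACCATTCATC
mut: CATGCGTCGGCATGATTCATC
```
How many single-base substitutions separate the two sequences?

8

Comparing position by position, 8 positions differ: 2 (G/A), 3 (A/T), 4 (T/G), 5 (A/C), 6 (C/G), 8 (T/C), 13 (C/T), 14 (C/G).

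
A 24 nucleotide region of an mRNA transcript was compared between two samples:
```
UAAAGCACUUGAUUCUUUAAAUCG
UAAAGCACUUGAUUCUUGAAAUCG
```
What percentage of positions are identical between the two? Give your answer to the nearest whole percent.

96%

Mismatch at position 18 (1-based): 1 of 24.
Identical positions: 23/24 = 95.83% → 96%.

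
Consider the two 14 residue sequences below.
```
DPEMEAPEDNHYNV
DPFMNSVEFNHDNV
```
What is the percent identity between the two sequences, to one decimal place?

6 positions differ (3, 5, 6, 7, 9, 12), so 8 of 14 match: 8/14 = 57.14%.

57.1%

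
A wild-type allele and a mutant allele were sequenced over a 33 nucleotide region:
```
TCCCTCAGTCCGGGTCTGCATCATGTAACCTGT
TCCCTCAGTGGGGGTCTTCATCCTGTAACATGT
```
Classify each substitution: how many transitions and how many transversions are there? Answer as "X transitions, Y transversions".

Transitions (purine↔purine or pyrimidine↔pyrimidine): none.
Transversions (purine↔pyrimidine): 10 C→G, 11 C→G, 18 G→T, 23 A→C, 30 C→A.

0 transitions, 5 transversions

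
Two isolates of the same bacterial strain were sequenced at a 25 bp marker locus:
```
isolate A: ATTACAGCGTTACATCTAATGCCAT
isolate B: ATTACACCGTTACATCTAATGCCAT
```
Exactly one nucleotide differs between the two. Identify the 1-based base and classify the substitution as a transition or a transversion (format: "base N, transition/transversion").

base 7, transversion

Base 7 changes G→C. G is a purine and C is a pyrimidine, so this is a transversion.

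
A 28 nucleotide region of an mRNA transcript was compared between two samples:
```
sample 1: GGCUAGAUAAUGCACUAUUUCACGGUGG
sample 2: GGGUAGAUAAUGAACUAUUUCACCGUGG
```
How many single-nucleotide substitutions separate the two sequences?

3

Mismatches (1-based): base 3: C→G; base 13: C→A; base 24: G→C.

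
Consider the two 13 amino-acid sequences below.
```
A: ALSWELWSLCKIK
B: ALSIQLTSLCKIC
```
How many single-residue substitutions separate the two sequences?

4

The sequences differ at positions 4, 5, 7, 13 (1-based) — 4 in total.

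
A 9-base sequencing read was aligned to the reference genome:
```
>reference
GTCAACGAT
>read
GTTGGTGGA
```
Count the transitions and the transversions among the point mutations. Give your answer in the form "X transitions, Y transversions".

5 transitions, 1 transversion

Transitions (purine↔purine or pyrimidine↔pyrimidine): 3 C→T, 4 A→G, 5 A→G, 6 C→T, 8 A→G.
Transversions (purine↔pyrimidine): 9 T→A.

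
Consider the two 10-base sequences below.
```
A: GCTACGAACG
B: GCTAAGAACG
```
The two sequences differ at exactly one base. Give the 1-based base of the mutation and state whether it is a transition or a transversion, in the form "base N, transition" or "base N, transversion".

base 5, transversion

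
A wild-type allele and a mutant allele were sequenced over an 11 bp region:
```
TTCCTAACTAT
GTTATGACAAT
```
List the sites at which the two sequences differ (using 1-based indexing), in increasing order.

1, 3, 4, 6, 9

Scanning 1-based: 1: T/G; 3: C/T; 4: C/A; 6: A/G; 9: T/A.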